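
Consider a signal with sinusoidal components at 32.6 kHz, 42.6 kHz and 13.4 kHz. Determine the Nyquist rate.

85.2 kHz

Highest-frequency component: 42.6 kHz.
Nyquist rate = 2 × 42.6 kHz = 85.2 kHz.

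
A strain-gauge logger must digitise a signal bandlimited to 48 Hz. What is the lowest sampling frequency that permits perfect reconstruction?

Nyquist rate = 2 × 48 Hz = 96 Hz.

96 Hz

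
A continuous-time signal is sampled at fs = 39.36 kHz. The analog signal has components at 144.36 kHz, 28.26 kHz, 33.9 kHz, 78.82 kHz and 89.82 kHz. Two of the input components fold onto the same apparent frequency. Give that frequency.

11.1 kHz

fs/2 = 19.68 kHz.
144.36 kHz mod fs = 26.28 kHz.
26.28 kHz > fs/2 = 19.68 kHz, folds to fs − 26.28 kHz = 13.08 kHz.
28.26 kHz > fs/2 = 19.68 kHz, folds to fs − 28.26 kHz = 11.1 kHz.
33.9 kHz > fs/2 = 19.68 kHz, folds to fs − 33.9 kHz = 5.46 kHz.
78.82 kHz mod fs = 0.1 kHz.
0.1 kHz ≤ fs/2 = 19.68 kHz, appears at 0.1 kHz.
89.82 kHz mod fs = 11.1 kHz.
11.1 kHz ≤ fs/2 = 19.68 kHz, appears at 11.1 kHz.
28.26 kHz and 89.82 kHz both map to 11.1 kHz.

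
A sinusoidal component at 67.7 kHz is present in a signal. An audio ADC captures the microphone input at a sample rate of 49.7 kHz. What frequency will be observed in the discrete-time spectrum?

18 kHz

67.7 kHz mod fs = 18 kHz.
18 kHz ≤ fs/2 = 24.85 kHz, appears at 18 kHz.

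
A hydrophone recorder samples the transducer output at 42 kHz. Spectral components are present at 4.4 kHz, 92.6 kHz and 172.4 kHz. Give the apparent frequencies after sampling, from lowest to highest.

4.4 kHz, 8.6 kHz

fs/2 = 21 kHz.
4.4 kHz ≤ fs/2 = 21 kHz, passes unchanged.
92.6 kHz mod fs = 8.6 kHz.
8.6 kHz ≤ fs/2 = 21 kHz, appears at 8.6 kHz.
172.4 kHz mod fs = 4.4 kHz.
4.4 kHz ≤ fs/2 = 21 kHz, appears at 4.4 kHz.
Distinct values: {4.4 kHz, 8.6 kHz}.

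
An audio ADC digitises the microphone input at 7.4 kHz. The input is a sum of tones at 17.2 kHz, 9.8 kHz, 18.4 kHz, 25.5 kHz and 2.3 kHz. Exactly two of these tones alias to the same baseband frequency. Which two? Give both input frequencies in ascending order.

fs/2 = 3.7 kHz.
17.2 kHz mod fs = 2.4 kHz.
2.4 kHz ≤ fs/2 = 3.7 kHz, appears at 2.4 kHz.
9.8 kHz mod fs = 2.4 kHz.
2.4 kHz ≤ fs/2 = 3.7 kHz, appears at 2.4 kHz.
18.4 kHz mod fs = 3.6 kHz.
3.6 kHz ≤ fs/2 = 3.7 kHz, appears at 3.6 kHz.
25.5 kHz mod fs = 3.3 kHz.
3.3 kHz ≤ fs/2 = 3.7 kHz, appears at 3.3 kHz.
2.3 kHz ≤ fs/2 = 3.7 kHz, passes unchanged.
9.8 kHz and 17.2 kHz both map to 2.4 kHz.

9.8 kHz, 17.2 kHz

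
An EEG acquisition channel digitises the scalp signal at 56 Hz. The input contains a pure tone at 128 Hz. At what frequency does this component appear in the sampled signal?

128 Hz mod fs = 16 Hz.
16 Hz ≤ fs/2 = 28 Hz, appears at 16 Hz.

16 Hz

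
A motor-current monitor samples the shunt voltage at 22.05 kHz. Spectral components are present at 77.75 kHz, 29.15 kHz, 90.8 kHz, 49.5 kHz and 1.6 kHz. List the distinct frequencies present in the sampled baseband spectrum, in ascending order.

fs/2 = 11.025 kHz.
77.75 kHz mod fs = 11.6 kHz.
11.6 kHz > fs/2 = 11.025 kHz, folds to fs − 11.6 kHz = 10.45 kHz.
29.15 kHz mod fs = 7.1 kHz.
7.1 kHz ≤ fs/2 = 11.025 kHz, appears at 7.1 kHz.
90.8 kHz mod fs = 2.6 kHz.
2.6 kHz ≤ fs/2 = 11.025 kHz, appears at 2.6 kHz.
49.5 kHz mod fs = 5.4 kHz.
5.4 kHz ≤ fs/2 = 11.025 kHz, appears at 5.4 kHz.
1.6 kHz ≤ fs/2 = 11.025 kHz, passes unchanged.
Distinct values: {1.6 kHz, 2.6 kHz, 5.4 kHz, 7.1 kHz, 10.45 kHz}.

1.6 kHz, 2.6 kHz, 5.4 kHz, 7.1 kHz, 10.45 kHz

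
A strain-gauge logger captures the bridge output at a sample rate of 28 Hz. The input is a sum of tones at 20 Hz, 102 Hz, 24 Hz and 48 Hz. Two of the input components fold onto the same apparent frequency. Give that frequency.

fs/2 = 14 Hz.
20 Hz > fs/2 = 14 Hz, folds to fs − 20 Hz = 8 Hz.
102 Hz mod fs = 18 Hz.
18 Hz > fs/2 = 14 Hz, folds to fs − 18 Hz = 10 Hz.
24 Hz > fs/2 = 14 Hz, folds to fs − 24 Hz = 4 Hz.
48 Hz mod fs = 20 Hz.
20 Hz > fs/2 = 14 Hz, folds to fs − 20 Hz = 8 Hz.
20 Hz and 48 Hz both map to 8 Hz.

8 Hz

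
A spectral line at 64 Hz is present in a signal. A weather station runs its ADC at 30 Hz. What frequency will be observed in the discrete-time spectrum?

64 Hz mod fs = 4 Hz.
4 Hz ≤ fs/2 = 15 Hz, appears at 4 Hz.

4 Hz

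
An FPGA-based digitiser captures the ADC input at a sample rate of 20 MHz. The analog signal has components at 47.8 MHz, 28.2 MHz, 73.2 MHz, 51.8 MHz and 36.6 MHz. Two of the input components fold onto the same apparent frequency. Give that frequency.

8.2 MHz

fs/2 = 10 MHz.
47.8 MHz mod fs = 7.8 MHz.
7.8 MHz ≤ fs/2 = 10 MHz, appears at 7.8 MHz.
28.2 MHz mod fs = 8.2 MHz.
8.2 MHz ≤ fs/2 = 10 MHz, appears at 8.2 MHz.
73.2 MHz mod fs = 13.2 MHz.
13.2 MHz > fs/2 = 10 MHz, folds to fs − 13.2 MHz = 6.8 MHz.
51.8 MHz mod fs = 11.8 MHz.
11.8 MHz > fs/2 = 10 MHz, folds to fs − 11.8 MHz = 8.2 MHz.
36.6 MHz mod fs = 16.6 MHz.
16.6 MHz > fs/2 = 10 MHz, folds to fs − 16.6 MHz = 3.4 MHz.
28.2 MHz and 51.8 MHz both map to 8.2 MHz.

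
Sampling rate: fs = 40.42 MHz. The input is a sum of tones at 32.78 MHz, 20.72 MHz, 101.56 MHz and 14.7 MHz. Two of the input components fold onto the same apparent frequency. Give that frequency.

19.7 MHz

fs/2 = 20.21 MHz.
32.78 MHz > fs/2 = 20.21 MHz, folds to fs − 32.78 MHz = 7.64 MHz.
20.72 MHz > fs/2 = 20.21 MHz, folds to fs − 20.72 MHz = 19.7 MHz.
101.56 MHz mod fs = 20.72 MHz.
20.72 MHz > fs/2 = 20.21 MHz, folds to fs − 20.72 MHz = 19.7 MHz.
14.7 MHz ≤ fs/2 = 20.21 MHz, passes unchanged.
20.72 MHz and 101.56 MHz both map to 19.7 MHz.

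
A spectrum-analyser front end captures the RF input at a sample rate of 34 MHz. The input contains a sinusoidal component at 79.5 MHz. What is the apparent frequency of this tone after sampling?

11.5 MHz

79.5 MHz mod fs = 11.5 MHz.
11.5 MHz ≤ fs/2 = 17 MHz, appears at 11.5 MHz.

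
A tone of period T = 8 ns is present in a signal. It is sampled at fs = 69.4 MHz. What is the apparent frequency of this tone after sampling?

13.8 MHz

T = 8 ns → f = 1/T = 125 MHz.
125 MHz mod fs = 55.6 MHz.
55.6 MHz > fs/2 = 34.7 MHz, folds to fs − 55.6 MHz = 13.8 MHz.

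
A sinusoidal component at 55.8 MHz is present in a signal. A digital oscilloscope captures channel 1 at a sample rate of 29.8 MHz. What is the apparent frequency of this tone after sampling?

3.8 MHz

55.8 MHz mod fs = 26 MHz.
26 MHz > fs/2 = 14.9 MHz, folds to fs − 26 MHz = 3.8 MHz.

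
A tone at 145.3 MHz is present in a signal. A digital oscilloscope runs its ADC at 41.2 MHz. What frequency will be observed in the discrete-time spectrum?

145.3 MHz mod fs = 21.7 MHz.
21.7 MHz > fs/2 = 20.6 MHz, folds to fs − 21.7 MHz = 19.5 MHz.

19.5 MHz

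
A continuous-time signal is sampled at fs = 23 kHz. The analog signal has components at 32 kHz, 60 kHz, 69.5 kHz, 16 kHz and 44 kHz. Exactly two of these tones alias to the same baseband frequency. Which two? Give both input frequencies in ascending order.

32 kHz, 60 kHz

fs/2 = 11.5 kHz.
32 kHz mod fs = 9 kHz.
9 kHz ≤ fs/2 = 11.5 kHz, appears at 9 kHz.
60 kHz mod fs = 14 kHz.
14 kHz > fs/2 = 11.5 kHz, folds to fs − 14 kHz = 9 kHz.
69.5 kHz mod fs = 0.5 kHz.
0.5 kHz ≤ fs/2 = 11.5 kHz, appears at 0.5 kHz.
16 kHz > fs/2 = 11.5 kHz, folds to fs − 16 kHz = 7 kHz.
44 kHz mod fs = 21 kHz.
21 kHz > fs/2 = 11.5 kHz, folds to fs − 21 kHz = 2 kHz.
32 kHz and 60 kHz both map to 9 kHz.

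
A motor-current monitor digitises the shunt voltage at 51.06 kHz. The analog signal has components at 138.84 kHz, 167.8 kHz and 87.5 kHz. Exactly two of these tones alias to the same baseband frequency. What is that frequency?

fs/2 = 25.53 kHz.
138.84 kHz mod fs = 36.72 kHz.
36.72 kHz > fs/2 = 25.53 kHz, folds to fs − 36.72 kHz = 14.34 kHz.
167.8 kHz mod fs = 14.62 kHz.
14.62 kHz ≤ fs/2 = 25.53 kHz, appears at 14.62 kHz.
87.5 kHz mod fs = 36.44 kHz.
36.44 kHz > fs/2 = 25.53 kHz, folds to fs − 36.44 kHz = 14.62 kHz.
87.5 kHz and 167.8 kHz both map to 14.62 kHz.

14.62 kHz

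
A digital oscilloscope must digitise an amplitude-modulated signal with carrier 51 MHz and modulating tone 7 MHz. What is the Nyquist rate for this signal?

116 MHz

AM sidebands sit at fc ± fm = 44 MHz and 58 MHz.
Highest-frequency component: 58 MHz.
Nyquist rate = 2 × 58 MHz = 116 MHz.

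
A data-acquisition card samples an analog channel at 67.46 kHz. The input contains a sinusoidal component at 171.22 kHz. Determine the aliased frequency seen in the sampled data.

171.22 kHz mod fs = 36.3 kHz.
36.3 kHz > fs/2 = 33.73 kHz, folds to fs − 36.3 kHz = 31.16 kHz.

31.16 kHz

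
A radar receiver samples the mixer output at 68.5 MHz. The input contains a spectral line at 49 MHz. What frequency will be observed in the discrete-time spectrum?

49 MHz > fs/2 = 34.25 MHz, folds to fs − 49 MHz = 19.5 MHz.

19.5 MHz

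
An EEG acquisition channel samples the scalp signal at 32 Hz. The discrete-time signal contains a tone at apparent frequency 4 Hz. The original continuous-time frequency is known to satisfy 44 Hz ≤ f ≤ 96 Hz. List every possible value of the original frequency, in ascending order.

60 Hz, 68 Hz, 92 Hz

Frequencies that alias to 4 Hz are k·fs ± 4 Hz for integer k ≥ 0.
k=0: 4 Hz.
k=1: 28 Hz, 36 Hz.
k=2: 60 Hz, 68 Hz.
k=3: 92 Hz, 100 Hz.
k=4: 124 Hz, 132 Hz.
Within [44 Hz, 96 Hz]: 60 Hz, 68 Hz, 92 Hz.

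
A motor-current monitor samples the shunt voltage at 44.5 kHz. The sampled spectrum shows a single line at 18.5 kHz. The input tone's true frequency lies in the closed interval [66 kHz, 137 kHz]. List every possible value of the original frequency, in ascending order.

70.5 kHz, 107.5 kHz, 115 kHz

Frequencies that alias to 18.5 kHz are k·fs ± 18.5 kHz for integer k ≥ 0.
k=0: 18.5 kHz.
k=1: 26 kHz, 63 kHz.
k=2: 70.5 kHz, 107.5 kHz.
k=3: 115 kHz, 152 kHz.
k=4: 159.5 kHz, 196.5 kHz.
Within [66 kHz, 137 kHz]: 70.5 kHz, 107.5 kHz, 115 kHz.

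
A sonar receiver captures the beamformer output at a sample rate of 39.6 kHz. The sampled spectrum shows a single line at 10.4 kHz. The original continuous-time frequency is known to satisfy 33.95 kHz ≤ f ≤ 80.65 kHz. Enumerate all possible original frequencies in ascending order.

Frequencies that alias to 10.4 kHz are k·fs ± 10.4 kHz for integer k ≥ 0.
k=0: 10.4 kHz.
k=1: 29.2 kHz, 50 kHz.
k=2: 68.8 kHz, 89.6 kHz.
k=3: 108.4 kHz, 129.2 kHz.
Within [33.95 kHz, 80.65 kHz]: 50 kHz, 68.8 kHz.

50 kHz, 68.8 kHz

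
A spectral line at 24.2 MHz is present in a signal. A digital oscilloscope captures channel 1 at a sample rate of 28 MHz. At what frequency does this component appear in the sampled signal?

24.2 MHz > fs/2 = 14 MHz, folds to fs − 24.2 MHz = 3.8 MHz.

3.8 MHz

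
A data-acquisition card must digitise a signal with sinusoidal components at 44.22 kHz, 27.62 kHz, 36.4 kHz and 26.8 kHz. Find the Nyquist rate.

88.44 kHz

Highest-frequency component: 44.22 kHz.
Nyquist rate = 2 × 44.22 kHz = 88.44 kHz.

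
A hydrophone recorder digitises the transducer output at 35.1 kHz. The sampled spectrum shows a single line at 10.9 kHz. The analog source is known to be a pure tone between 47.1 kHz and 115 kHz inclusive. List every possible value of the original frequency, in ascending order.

Frequencies that alias to 10.9 kHz are k·fs ± 10.9 kHz for integer k ≥ 0.
k=0: 10.9 kHz.
k=1: 24.2 kHz, 46 kHz.
k=2: 59.3 kHz, 81.1 kHz.
k=3: 94.4 kHz, 116.2 kHz.
k=4: 129.5 kHz, 151.3 kHz.
Within [47.1 kHz, 115 kHz]: 59.3 kHz, 81.1 kHz, 94.4 kHz.

59.3 kHz, 81.1 kHz, 94.4 kHz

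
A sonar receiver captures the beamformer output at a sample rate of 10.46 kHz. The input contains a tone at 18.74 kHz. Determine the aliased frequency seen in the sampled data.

2.18 kHz

18.74 kHz mod fs = 8.28 kHz.
8.28 kHz > fs/2 = 5.23 kHz, folds to fs − 8.28 kHz = 2.18 kHz.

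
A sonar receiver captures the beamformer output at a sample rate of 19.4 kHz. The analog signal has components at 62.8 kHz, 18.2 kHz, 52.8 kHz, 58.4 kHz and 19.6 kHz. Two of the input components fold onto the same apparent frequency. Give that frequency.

0.2 kHz

fs/2 = 9.7 kHz.
62.8 kHz mod fs = 4.6 kHz.
4.6 kHz ≤ fs/2 = 9.7 kHz, appears at 4.6 kHz.
18.2 kHz > fs/2 = 9.7 kHz, folds to fs − 18.2 kHz = 1.2 kHz.
52.8 kHz mod fs = 14 kHz.
14 kHz > fs/2 = 9.7 kHz, folds to fs − 14 kHz = 5.4 kHz.
58.4 kHz mod fs = 0.2 kHz.
0.2 kHz ≤ fs/2 = 9.7 kHz, appears at 0.2 kHz.
19.6 kHz mod fs = 0.2 kHz.
0.2 kHz ≤ fs/2 = 9.7 kHz, appears at 0.2 kHz.
19.6 kHz and 58.4 kHz both map to 0.2 kHz.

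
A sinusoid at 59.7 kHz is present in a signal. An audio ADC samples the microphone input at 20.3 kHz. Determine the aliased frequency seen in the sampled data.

1.2 kHz

59.7 kHz mod fs = 19.1 kHz.
19.1 kHz > fs/2 = 10.15 kHz, folds to fs − 19.1 kHz = 1.2 kHz.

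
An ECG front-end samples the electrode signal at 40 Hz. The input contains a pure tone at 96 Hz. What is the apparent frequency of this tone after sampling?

96 Hz mod fs = 16 Hz.
16 Hz ≤ fs/2 = 20 Hz, appears at 16 Hz.

16 Hz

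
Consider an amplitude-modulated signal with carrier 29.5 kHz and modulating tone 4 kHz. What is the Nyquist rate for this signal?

AM sidebands sit at fc ± fm = 25.5 kHz and 33.5 kHz.
Highest-frequency component: 33.5 kHz.
Nyquist rate = 2 × 33.5 kHz = 67 kHz.

67 kHz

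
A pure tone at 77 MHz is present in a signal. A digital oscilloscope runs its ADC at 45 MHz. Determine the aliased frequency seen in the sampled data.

77 MHz mod fs = 32 MHz.
32 MHz > fs/2 = 22.5 MHz, folds to fs − 32 MHz = 13 MHz.

13 MHz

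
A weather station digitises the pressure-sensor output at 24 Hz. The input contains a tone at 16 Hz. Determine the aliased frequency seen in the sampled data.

16 Hz > fs/2 = 12 Hz, folds to fs − 16 Hz = 8 Hz.

8 Hz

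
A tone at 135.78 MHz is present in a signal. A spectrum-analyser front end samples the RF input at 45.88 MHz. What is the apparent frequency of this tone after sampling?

1.86 MHz

135.78 MHz mod fs = 44.02 MHz.
44.02 MHz > fs/2 = 22.94 MHz, folds to fs − 44.02 MHz = 1.86 MHz.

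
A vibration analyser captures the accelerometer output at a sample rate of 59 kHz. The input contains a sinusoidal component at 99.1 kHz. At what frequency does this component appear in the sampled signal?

99.1 kHz mod fs = 40.1 kHz.
40.1 kHz > fs/2 = 29.5 kHz, folds to fs − 40.1 kHz = 18.9 kHz.

18.9 kHz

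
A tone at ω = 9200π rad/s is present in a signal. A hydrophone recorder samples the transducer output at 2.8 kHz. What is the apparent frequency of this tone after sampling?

1 kHz

ω = 9200π rad/s → f = ω/(2π) = 4600 Hz = 4.6 kHz.
4.6 kHz mod fs = 1.8 kHz.
1.8 kHz > fs/2 = 1.4 kHz, folds to fs − 1.8 kHz = 1 kHz.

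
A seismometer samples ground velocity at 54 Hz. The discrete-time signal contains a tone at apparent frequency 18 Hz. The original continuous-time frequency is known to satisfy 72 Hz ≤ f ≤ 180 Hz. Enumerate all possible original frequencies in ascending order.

72 Hz, 90 Hz, 126 Hz, 144 Hz, 180 Hz

Frequencies that alias to 18 Hz are k·fs ± 18 Hz for integer k ≥ 0.
k=0: 18 Hz.
k=1: 36 Hz, 72 Hz.
k=2: 90 Hz, 126 Hz.
k=3: 144 Hz, 180 Hz.
k=4: 198 Hz, 234 Hz.
Within [72 Hz, 180 Hz]: 72 Hz, 90 Hz, 126 Hz, 144 Hz, 180 Hz.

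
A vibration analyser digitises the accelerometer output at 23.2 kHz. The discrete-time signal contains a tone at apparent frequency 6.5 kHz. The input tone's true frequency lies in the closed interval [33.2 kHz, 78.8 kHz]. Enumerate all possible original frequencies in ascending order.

Frequencies that alias to 6.5 kHz are k·fs ± 6.5 kHz for integer k ≥ 0.
k=0: 6.5 kHz.
k=1: 16.7 kHz, 29.7 kHz.
k=2: 39.9 kHz, 52.9 kHz.
k=3: 63.1 kHz, 76.1 kHz.
k=4: 86.3 kHz, 99.3 kHz.
Within [33.2 kHz, 78.8 kHz]: 39.9 kHz, 52.9 kHz, 63.1 kHz, 76.1 kHz.

39.9 kHz, 52.9 kHz, 63.1 kHz, 76.1 kHz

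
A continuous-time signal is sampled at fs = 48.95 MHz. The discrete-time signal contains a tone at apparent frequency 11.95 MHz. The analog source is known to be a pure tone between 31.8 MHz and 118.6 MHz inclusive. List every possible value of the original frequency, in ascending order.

37 MHz, 60.9 MHz, 85.95 MHz, 109.85 MHz

Frequencies that alias to 11.95 MHz are k·fs ± 11.95 MHz for integer k ≥ 0.
k=0: 11.95 MHz.
k=1: 37 MHz, 60.9 MHz.
k=2: 85.95 MHz, 109.85 MHz.
k=3: 134.9 MHz, 158.8 MHz.
Within [31.8 MHz, 118.6 MHz]: 37 MHz, 60.9 MHz, 85.95 MHz, 109.85 MHz.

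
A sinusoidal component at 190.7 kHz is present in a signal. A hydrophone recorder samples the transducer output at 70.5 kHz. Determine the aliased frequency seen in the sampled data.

20.8 kHz

190.7 kHz mod fs = 49.7 kHz.
49.7 kHz > fs/2 = 35.25 kHz, folds to fs − 49.7 kHz = 20.8 kHz.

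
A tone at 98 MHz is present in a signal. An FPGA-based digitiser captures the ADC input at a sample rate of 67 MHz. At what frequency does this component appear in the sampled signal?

98 MHz mod fs = 31 MHz.
31 MHz ≤ fs/2 = 33.5 MHz, appears at 31 MHz.

31 MHz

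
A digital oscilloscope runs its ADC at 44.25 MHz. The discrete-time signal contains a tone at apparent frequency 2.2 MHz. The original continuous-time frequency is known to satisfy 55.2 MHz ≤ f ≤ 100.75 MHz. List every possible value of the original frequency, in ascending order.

86.3 MHz, 90.7 MHz

Frequencies that alias to 2.2 MHz are k·fs ± 2.2 MHz for integer k ≥ 0.
k=0: 2.2 MHz.
k=1: 42.05 MHz, 46.45 MHz.
k=2: 86.3 MHz, 90.7 MHz.
k=3: 130.55 MHz, 134.95 MHz.
Within [55.2 MHz, 100.75 MHz]: 86.3 MHz, 90.7 MHz.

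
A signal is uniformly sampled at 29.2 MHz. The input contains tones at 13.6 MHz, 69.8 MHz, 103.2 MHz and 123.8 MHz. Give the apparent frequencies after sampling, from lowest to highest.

7 MHz, 11.4 MHz, 13.6 MHz

fs/2 = 14.6 MHz.
13.6 MHz ≤ fs/2 = 14.6 MHz, passes unchanged.
69.8 MHz mod fs = 11.4 MHz.
11.4 MHz ≤ fs/2 = 14.6 MHz, appears at 11.4 MHz.
103.2 MHz mod fs = 15.6 MHz.
15.6 MHz > fs/2 = 14.6 MHz, folds to fs − 15.6 MHz = 13.6 MHz.
123.8 MHz mod fs = 7 MHz.
7 MHz ≤ fs/2 = 14.6 MHz, appears at 7 MHz.
Distinct values: {7 MHz, 11.4 MHz, 13.6 MHz}.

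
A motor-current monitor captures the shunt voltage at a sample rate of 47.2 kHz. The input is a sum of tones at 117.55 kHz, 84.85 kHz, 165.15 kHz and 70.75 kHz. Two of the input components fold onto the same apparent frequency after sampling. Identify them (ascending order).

70.75 kHz, 165.15 kHz

fs/2 = 23.6 kHz.
117.55 kHz mod fs = 23.15 kHz.
23.15 kHz ≤ fs/2 = 23.6 kHz, appears at 23.15 kHz.
84.85 kHz mod fs = 37.65 kHz.
37.65 kHz > fs/2 = 23.6 kHz, folds to fs − 37.65 kHz = 9.55 kHz.
165.15 kHz mod fs = 23.55 kHz.
23.55 kHz ≤ fs/2 = 23.6 kHz, appears at 23.55 kHz.
70.75 kHz mod fs = 23.55 kHz.
23.55 kHz ≤ fs/2 = 23.6 kHz, appears at 23.55 kHz.
70.75 kHz and 165.15 kHz both map to 23.55 kHz.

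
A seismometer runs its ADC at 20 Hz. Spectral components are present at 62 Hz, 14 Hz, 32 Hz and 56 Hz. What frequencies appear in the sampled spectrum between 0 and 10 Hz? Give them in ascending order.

2 Hz, 4 Hz, 6 Hz, 8 Hz

fs/2 = 10 Hz.
62 Hz mod fs = 2 Hz.
2 Hz ≤ fs/2 = 10 Hz, appears at 2 Hz.
14 Hz > fs/2 = 10 Hz, folds to fs − 14 Hz = 6 Hz.
32 Hz mod fs = 12 Hz.
12 Hz > fs/2 = 10 Hz, folds to fs − 12 Hz = 8 Hz.
56 Hz mod fs = 16 Hz.
16 Hz > fs/2 = 10 Hz, folds to fs − 16 Hz = 4 Hz.
Distinct values: {2 Hz, 4 Hz, 6 Hz, 8 Hz}.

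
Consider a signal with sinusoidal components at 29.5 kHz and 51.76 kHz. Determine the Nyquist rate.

103.52 kHz

Highest-frequency component: 51.76 kHz.
Nyquist rate = 2 × 51.76 kHz = 103.52 kHz.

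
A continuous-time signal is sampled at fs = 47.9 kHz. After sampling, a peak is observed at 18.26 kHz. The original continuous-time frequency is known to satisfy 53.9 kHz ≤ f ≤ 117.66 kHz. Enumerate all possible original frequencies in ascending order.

66.16 kHz, 77.54 kHz, 114.06 kHz

Frequencies that alias to 18.26 kHz are k·fs ± 18.26 kHz for integer k ≥ 0.
k=0: 18.26 kHz.
k=1: 29.64 kHz, 66.16 kHz.
k=2: 77.54 kHz, 114.06 kHz.
k=3: 125.44 kHz, 161.96 kHz.
Within [53.9 kHz, 117.66 kHz]: 66.16 kHz, 77.54 kHz, 114.06 kHz.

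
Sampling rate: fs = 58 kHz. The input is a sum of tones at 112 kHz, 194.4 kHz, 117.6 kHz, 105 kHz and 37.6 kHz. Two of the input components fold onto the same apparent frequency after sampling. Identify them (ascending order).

fs/2 = 29 kHz.
112 kHz mod fs = 54 kHz.
54 kHz > fs/2 = 29 kHz, folds to fs − 54 kHz = 4 kHz.
194.4 kHz mod fs = 20.4 kHz.
20.4 kHz ≤ fs/2 = 29 kHz, appears at 20.4 kHz.
117.6 kHz mod fs = 1.6 kHz.
1.6 kHz ≤ fs/2 = 29 kHz, appears at 1.6 kHz.
105 kHz mod fs = 47 kHz.
47 kHz > fs/2 = 29 kHz, folds to fs − 47 kHz = 11 kHz.
37.6 kHz > fs/2 = 29 kHz, folds to fs − 37.6 kHz = 20.4 kHz.
37.6 kHz and 194.4 kHz both map to 20.4 kHz.

37.6 kHz, 194.4 kHz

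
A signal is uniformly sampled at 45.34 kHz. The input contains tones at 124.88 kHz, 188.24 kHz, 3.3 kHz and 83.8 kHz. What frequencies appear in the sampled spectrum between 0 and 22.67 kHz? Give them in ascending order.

3.3 kHz, 6.88 kHz, 11.14 kHz

fs/2 = 22.67 kHz.
124.88 kHz mod fs = 34.2 kHz.
34.2 kHz > fs/2 = 22.67 kHz, folds to fs − 34.2 kHz = 11.14 kHz.
188.24 kHz mod fs = 6.88 kHz.
6.88 kHz ≤ fs/2 = 22.67 kHz, appears at 6.88 kHz.
3.3 kHz ≤ fs/2 = 22.67 kHz, passes unchanged.
83.8 kHz mod fs = 38.46 kHz.
38.46 kHz > fs/2 = 22.67 kHz, folds to fs − 38.46 kHz = 6.88 kHz.
Distinct values: {3.3 kHz, 6.88 kHz, 11.14 kHz}.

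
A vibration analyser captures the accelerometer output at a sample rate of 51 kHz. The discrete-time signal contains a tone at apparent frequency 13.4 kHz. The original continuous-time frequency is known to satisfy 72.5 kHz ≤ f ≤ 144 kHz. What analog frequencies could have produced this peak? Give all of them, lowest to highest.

Frequencies that alias to 13.4 kHz are k·fs ± 13.4 kHz for integer k ≥ 0.
k=0: 13.4 kHz.
k=1: 37.6 kHz, 64.4 kHz.
k=2: 88.6 kHz, 115.4 kHz.
k=3: 139.6 kHz, 166.4 kHz.
k=4: 190.6 kHz, 217.4 kHz.
Within [72.5 kHz, 144 kHz]: 88.6 kHz, 115.4 kHz, 139.6 kHz.

88.6 kHz, 115.4 kHz, 139.6 kHz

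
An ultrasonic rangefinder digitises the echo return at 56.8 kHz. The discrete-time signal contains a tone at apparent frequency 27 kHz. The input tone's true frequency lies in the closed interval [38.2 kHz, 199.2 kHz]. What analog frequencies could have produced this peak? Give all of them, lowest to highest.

83.8 kHz, 86.6 kHz, 140.6 kHz, 143.4 kHz, 197.4 kHz

Frequencies that alias to 27 kHz are k·fs ± 27 kHz for integer k ≥ 0.
k=0: 27 kHz.
k=1: 29.8 kHz, 83.8 kHz.
k=2: 86.6 kHz, 140.6 kHz.
k=3: 143.4 kHz, 197.4 kHz.
k=4: 200.2 kHz, 254.2 kHz.
Within [38.2 kHz, 199.2 kHz]: 83.8 kHz, 86.6 kHz, 140.6 kHz, 143.4 kHz, 197.4 kHz.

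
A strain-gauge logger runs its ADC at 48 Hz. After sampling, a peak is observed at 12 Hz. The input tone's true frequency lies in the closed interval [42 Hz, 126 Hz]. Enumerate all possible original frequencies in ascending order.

Frequencies that alias to 12 Hz are k·fs ± 12 Hz for integer k ≥ 0.
k=0: 12 Hz.
k=1: 36 Hz, 60 Hz.
k=2: 84 Hz, 108 Hz.
k=3: 132 Hz, 156 Hz.
Within [42 Hz, 126 Hz]: 60 Hz, 84 Hz, 108 Hz.

60 Hz, 84 Hz, 108 Hz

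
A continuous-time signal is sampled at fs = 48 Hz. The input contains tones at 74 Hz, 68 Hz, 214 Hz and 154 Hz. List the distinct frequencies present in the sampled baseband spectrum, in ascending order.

10 Hz, 20 Hz, 22 Hz

fs/2 = 24 Hz.
74 Hz mod fs = 26 Hz.
26 Hz > fs/2 = 24 Hz, folds to fs − 26 Hz = 22 Hz.
68 Hz mod fs = 20 Hz.
20 Hz ≤ fs/2 = 24 Hz, appears at 20 Hz.
214 Hz mod fs = 22 Hz.
22 Hz ≤ fs/2 = 24 Hz, appears at 22 Hz.
154 Hz mod fs = 10 Hz.
10 Hz ≤ fs/2 = 24 Hz, appears at 10 Hz.
Distinct values: {10 Hz, 20 Hz, 22 Hz}.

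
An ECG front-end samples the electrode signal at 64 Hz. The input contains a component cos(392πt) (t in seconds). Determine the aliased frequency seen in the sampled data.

ω = 392π rad/s → f = ω/(2π) = 196 Hz.
196 Hz mod fs = 4 Hz.
4 Hz ≤ fs/2 = 32 Hz, appears at 4 Hz.

4 Hz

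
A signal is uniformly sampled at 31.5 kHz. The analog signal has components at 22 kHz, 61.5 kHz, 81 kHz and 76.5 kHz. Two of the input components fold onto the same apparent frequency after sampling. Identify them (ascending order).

76.5 kHz, 81 kHz

fs/2 = 15.75 kHz.
22 kHz > fs/2 = 15.75 kHz, folds to fs − 22 kHz = 9.5 kHz.
61.5 kHz mod fs = 30 kHz.
30 kHz > fs/2 = 15.75 kHz, folds to fs − 30 kHz = 1.5 kHz.
81 kHz mod fs = 18 kHz.
18 kHz > fs/2 = 15.75 kHz, folds to fs − 18 kHz = 13.5 kHz.
76.5 kHz mod fs = 13.5 kHz.
13.5 kHz ≤ fs/2 = 15.75 kHz, appears at 13.5 kHz.
76.5 kHz and 81 kHz both map to 13.5 kHz.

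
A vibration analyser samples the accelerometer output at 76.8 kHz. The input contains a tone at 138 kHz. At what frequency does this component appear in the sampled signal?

138 kHz mod fs = 61.2 kHz.
61.2 kHz > fs/2 = 38.4 kHz, folds to fs − 61.2 kHz = 15.6 kHz.

15.6 kHz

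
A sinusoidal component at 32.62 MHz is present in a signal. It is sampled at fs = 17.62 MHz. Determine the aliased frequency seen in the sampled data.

2.62 MHz

32.62 MHz mod fs = 15 MHz.
15 MHz > fs/2 = 8.81 MHz, folds to fs − 15 MHz = 2.62 MHz.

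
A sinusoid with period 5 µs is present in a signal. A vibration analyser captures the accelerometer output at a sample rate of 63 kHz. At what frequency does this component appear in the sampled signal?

11 kHz

T = 5 µs → f = 1/T = 200 kHz.
200 kHz mod fs = 11 kHz.
11 kHz ≤ fs/2 = 31.5 kHz, appears at 11 kHz.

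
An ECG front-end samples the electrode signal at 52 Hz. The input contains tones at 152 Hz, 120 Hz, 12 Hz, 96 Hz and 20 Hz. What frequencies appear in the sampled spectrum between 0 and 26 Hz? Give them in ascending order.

fs/2 = 26 Hz.
152 Hz mod fs = 48 Hz.
48 Hz > fs/2 = 26 Hz, folds to fs − 48 Hz = 4 Hz.
120 Hz mod fs = 16 Hz.
16 Hz ≤ fs/2 = 26 Hz, appears at 16 Hz.
12 Hz ≤ fs/2 = 26 Hz, passes unchanged.
96 Hz mod fs = 44 Hz.
44 Hz > fs/2 = 26 Hz, folds to fs − 44 Hz = 8 Hz.
20 Hz ≤ fs/2 = 26 Hz, passes unchanged.
Distinct values: {4 Hz, 8 Hz, 12 Hz, 16 Hz, 20 Hz}.

4 Hz, 8 Hz, 12 Hz, 16 Hz, 20 Hz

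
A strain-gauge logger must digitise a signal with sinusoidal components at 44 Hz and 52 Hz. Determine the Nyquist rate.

104 Hz

Highest-frequency component: 52 Hz.
Nyquist rate = 2 × 52 Hz = 104 Hz.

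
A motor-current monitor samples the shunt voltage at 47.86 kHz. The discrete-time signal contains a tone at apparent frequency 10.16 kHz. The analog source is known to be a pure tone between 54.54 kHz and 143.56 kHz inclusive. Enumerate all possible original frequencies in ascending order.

Frequencies that alias to 10.16 kHz are k·fs ± 10.16 kHz for integer k ≥ 0.
k=0: 10.16 kHz.
k=1: 37.7 kHz, 58.02 kHz.
k=2: 85.56 kHz, 105.88 kHz.
k=3: 133.42 kHz, 153.74 kHz.
k=4: 181.28 kHz, 201.6 kHz.
Within [54.54 kHz, 143.56 kHz]: 58.02 kHz, 85.56 kHz, 105.88 kHz, 133.42 kHz.

58.02 kHz, 85.56 kHz, 105.88 kHz, 133.42 kHz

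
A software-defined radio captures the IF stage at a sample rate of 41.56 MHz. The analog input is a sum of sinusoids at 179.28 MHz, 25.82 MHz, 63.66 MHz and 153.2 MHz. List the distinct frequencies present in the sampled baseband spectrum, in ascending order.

13.04 MHz, 15.74 MHz, 19.46 MHz

fs/2 = 20.78 MHz.
179.28 MHz mod fs = 13.04 MHz.
13.04 MHz ≤ fs/2 = 20.78 MHz, appears at 13.04 MHz.
25.82 MHz > fs/2 = 20.78 MHz, folds to fs − 25.82 MHz = 15.74 MHz.
63.66 MHz mod fs = 22.1 MHz.
22.1 MHz > fs/2 = 20.78 MHz, folds to fs − 22.1 MHz = 19.46 MHz.
153.2 MHz mod fs = 28.52 MHz.
28.52 MHz > fs/2 = 20.78 MHz, folds to fs − 28.52 MHz = 13.04 MHz.
Distinct values: {13.04 MHz, 15.74 MHz, 19.46 MHz}.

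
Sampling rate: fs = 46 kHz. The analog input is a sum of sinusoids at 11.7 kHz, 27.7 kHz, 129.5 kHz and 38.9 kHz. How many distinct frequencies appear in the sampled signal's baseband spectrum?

4

fs/2 = 23 kHz.
11.7 kHz ≤ fs/2 = 23 kHz, passes unchanged.
27.7 kHz > fs/2 = 23 kHz, folds to fs − 27.7 kHz = 18.3 kHz.
129.5 kHz mod fs = 37.5 kHz.
37.5 kHz > fs/2 = 23 kHz, folds to fs − 37.5 kHz = 8.5 kHz.
38.9 kHz > fs/2 = 23 kHz, folds to fs − 38.9 kHz = 7.1 kHz.
Distinct values: {7.1 kHz, 8.5 kHz, 11.7 kHz, 18.3 kHz} → 4.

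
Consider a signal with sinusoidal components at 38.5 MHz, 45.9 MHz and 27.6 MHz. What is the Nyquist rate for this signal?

Highest-frequency component: 45.9 MHz.
Nyquist rate = 2 × 45.9 MHz = 91.8 MHz.

91.8 MHz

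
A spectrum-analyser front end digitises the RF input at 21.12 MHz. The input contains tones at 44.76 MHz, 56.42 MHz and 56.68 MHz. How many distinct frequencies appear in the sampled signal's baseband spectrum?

3

fs/2 = 10.56 MHz.
44.76 MHz mod fs = 2.52 MHz.
2.52 MHz ≤ fs/2 = 10.56 MHz, appears at 2.52 MHz.
56.42 MHz mod fs = 14.18 MHz.
14.18 MHz > fs/2 = 10.56 MHz, folds to fs − 14.18 MHz = 6.94 MHz.
56.68 MHz mod fs = 14.44 MHz.
14.44 MHz > fs/2 = 10.56 MHz, folds to fs − 14.44 MHz = 6.68 MHz.
Distinct values: {2.52 MHz, 6.68 MHz, 6.94 MHz} → 3.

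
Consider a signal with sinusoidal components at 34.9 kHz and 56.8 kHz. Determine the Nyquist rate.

113.6 kHz

Highest-frequency component: 56.8 kHz.
Nyquist rate = 2 × 56.8 kHz = 113.6 kHz.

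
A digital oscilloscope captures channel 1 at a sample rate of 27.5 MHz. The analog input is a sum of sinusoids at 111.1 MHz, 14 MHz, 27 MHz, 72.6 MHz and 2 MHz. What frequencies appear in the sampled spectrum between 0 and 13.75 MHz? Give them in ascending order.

0.5 MHz, 1.1 MHz, 2 MHz, 9.9 MHz, 13.5 MHz

fs/2 = 13.75 MHz.
111.1 MHz mod fs = 1.1 MHz.
1.1 MHz ≤ fs/2 = 13.75 MHz, appears at 1.1 MHz.
14 MHz > fs/2 = 13.75 MHz, folds to fs − 14 MHz = 13.5 MHz.
27 MHz > fs/2 = 13.75 MHz, folds to fs − 27 MHz = 0.5 MHz.
72.6 MHz mod fs = 17.6 MHz.
17.6 MHz > fs/2 = 13.75 MHz, folds to fs − 17.6 MHz = 9.9 MHz.
2 MHz ≤ fs/2 = 13.75 MHz, passes unchanged.
Distinct values: {0.5 MHz, 1.1 MHz, 2 MHz, 9.9 MHz, 13.5 MHz}.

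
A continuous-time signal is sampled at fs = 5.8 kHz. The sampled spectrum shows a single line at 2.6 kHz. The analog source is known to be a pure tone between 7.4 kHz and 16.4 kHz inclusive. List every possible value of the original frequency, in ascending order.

8.4 kHz, 9 kHz, 14.2 kHz, 14.8 kHz

Frequencies that alias to 2.6 kHz are k·fs ± 2.6 kHz for integer k ≥ 0.
k=0: 2.6 kHz.
k=1: 3.2 kHz, 8.4 kHz.
k=2: 9 kHz, 14.2 kHz.
k=3: 14.8 kHz, 20 kHz.
k=4: 20.6 kHz, 25.8 kHz.
Within [7.4 kHz, 16.4 kHz]: 8.4 kHz, 9 kHz, 14.2 kHz, 14.8 kHz.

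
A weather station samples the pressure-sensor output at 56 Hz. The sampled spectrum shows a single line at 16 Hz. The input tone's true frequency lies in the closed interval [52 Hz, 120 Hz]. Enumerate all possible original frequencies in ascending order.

72 Hz, 96 Hz

Frequencies that alias to 16 Hz are k·fs ± 16 Hz for integer k ≥ 0.
k=0: 16 Hz.
k=1: 40 Hz, 72 Hz.
k=2: 96 Hz, 128 Hz.
k=3: 152 Hz, 184 Hz.
Within [52 Hz, 120 Hz]: 72 Hz, 96 Hz.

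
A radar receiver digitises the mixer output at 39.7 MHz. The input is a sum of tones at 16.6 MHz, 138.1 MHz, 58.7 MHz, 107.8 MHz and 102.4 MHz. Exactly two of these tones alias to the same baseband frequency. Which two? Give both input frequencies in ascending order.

58.7 MHz, 138.1 MHz

fs/2 = 19.85 MHz.
16.6 MHz ≤ fs/2 = 19.85 MHz, passes unchanged.
138.1 MHz mod fs = 19 MHz.
19 MHz ≤ fs/2 = 19.85 MHz, appears at 19 MHz.
58.7 MHz mod fs = 19 MHz.
19 MHz ≤ fs/2 = 19.85 MHz, appears at 19 MHz.
107.8 MHz mod fs = 28.4 MHz.
28.4 MHz > fs/2 = 19.85 MHz, folds to fs − 28.4 MHz = 11.3 MHz.
102.4 MHz mod fs = 23 MHz.
23 MHz > fs/2 = 19.85 MHz, folds to fs − 23 MHz = 16.7 MHz.
58.7 MHz and 138.1 MHz both map to 19 MHz.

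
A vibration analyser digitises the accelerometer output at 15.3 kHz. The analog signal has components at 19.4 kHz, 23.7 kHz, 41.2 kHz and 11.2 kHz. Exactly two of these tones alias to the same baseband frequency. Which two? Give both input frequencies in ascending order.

11.2 kHz, 19.4 kHz

fs/2 = 7.65 kHz.
19.4 kHz mod fs = 4.1 kHz.
4.1 kHz ≤ fs/2 = 7.65 kHz, appears at 4.1 kHz.
23.7 kHz mod fs = 8.4 kHz.
8.4 kHz > fs/2 = 7.65 kHz, folds to fs − 8.4 kHz = 6.9 kHz.
41.2 kHz mod fs = 10.6 kHz.
10.6 kHz > fs/2 = 7.65 kHz, folds to fs − 10.6 kHz = 4.7 kHz.
11.2 kHz > fs/2 = 7.65 kHz, folds to fs − 11.2 kHz = 4.1 kHz.
11.2 kHz and 19.4 kHz both map to 4.1 kHz.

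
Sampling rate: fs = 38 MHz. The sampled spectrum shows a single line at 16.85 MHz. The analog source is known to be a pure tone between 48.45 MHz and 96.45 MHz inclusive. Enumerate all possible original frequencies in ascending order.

Frequencies that alias to 16.85 MHz are k·fs ± 16.85 MHz for integer k ≥ 0.
k=0: 16.85 MHz.
k=1: 21.15 MHz, 54.85 MHz.
k=2: 59.15 MHz, 92.85 MHz.
k=3: 97.15 MHz, 130.85 MHz.
Within [48.45 MHz, 96.45 MHz]: 54.85 MHz, 59.15 MHz, 92.85 MHz.

54.85 MHz, 59.15 MHz, 92.85 MHz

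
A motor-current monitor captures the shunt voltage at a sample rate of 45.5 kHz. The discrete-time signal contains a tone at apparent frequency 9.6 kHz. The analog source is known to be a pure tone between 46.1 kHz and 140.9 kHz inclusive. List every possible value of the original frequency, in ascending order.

Frequencies that alias to 9.6 kHz are k·fs ± 9.6 kHz for integer k ≥ 0.
k=0: 9.6 kHz.
k=1: 35.9 kHz, 55.1 kHz.
k=2: 81.4 kHz, 100.6 kHz.
k=3: 126.9 kHz, 146.1 kHz.
k=4: 172.4 kHz, 191.6 kHz.
Within [46.1 kHz, 140.9 kHz]: 55.1 kHz, 81.4 kHz, 100.6 kHz, 126.9 kHz.

55.1 kHz, 81.4 kHz, 100.6 kHz, 126.9 kHz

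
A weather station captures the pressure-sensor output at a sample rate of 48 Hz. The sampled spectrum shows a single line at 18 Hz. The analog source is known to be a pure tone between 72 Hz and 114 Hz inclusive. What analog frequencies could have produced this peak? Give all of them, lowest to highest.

Frequencies that alias to 18 Hz are k·fs ± 18 Hz for integer k ≥ 0.
k=0: 18 Hz.
k=1: 30 Hz, 66 Hz.
k=2: 78 Hz, 114 Hz.
k=3: 126 Hz, 162 Hz.
Within [72 Hz, 114 Hz]: 78 Hz, 114 Hz.

78 Hz, 114 Hz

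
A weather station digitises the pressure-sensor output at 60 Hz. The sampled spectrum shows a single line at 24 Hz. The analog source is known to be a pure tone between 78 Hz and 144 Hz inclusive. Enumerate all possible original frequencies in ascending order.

84 Hz, 96 Hz, 144 Hz

Frequencies that alias to 24 Hz are k·fs ± 24 Hz for integer k ≥ 0.
k=0: 24 Hz.
k=1: 36 Hz, 84 Hz.
k=2: 96 Hz, 144 Hz.
k=3: 156 Hz, 204 Hz.
Within [78 Hz, 144 Hz]: 84 Hz, 96 Hz, 144 Hz.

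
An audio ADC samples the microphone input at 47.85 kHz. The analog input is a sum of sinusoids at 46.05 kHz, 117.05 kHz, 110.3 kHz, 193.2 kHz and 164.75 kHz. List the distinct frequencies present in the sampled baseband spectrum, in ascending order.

1.8 kHz, 14.6 kHz, 21.2 kHz, 21.35 kHz

fs/2 = 23.925 kHz.
46.05 kHz > fs/2 = 23.925 kHz, folds to fs − 46.05 kHz = 1.8 kHz.
117.05 kHz mod fs = 21.35 kHz.
21.35 kHz ≤ fs/2 = 23.925 kHz, appears at 21.35 kHz.
110.3 kHz mod fs = 14.6 kHz.
14.6 kHz ≤ fs/2 = 23.925 kHz, appears at 14.6 kHz.
193.2 kHz mod fs = 1.8 kHz.
1.8 kHz ≤ fs/2 = 23.925 kHz, appears at 1.8 kHz.
164.75 kHz mod fs = 21.2 kHz.
21.2 kHz ≤ fs/2 = 23.925 kHz, appears at 21.2 kHz.
Distinct values: {1.8 kHz, 14.6 kHz, 21.2 kHz, 21.35 kHz}.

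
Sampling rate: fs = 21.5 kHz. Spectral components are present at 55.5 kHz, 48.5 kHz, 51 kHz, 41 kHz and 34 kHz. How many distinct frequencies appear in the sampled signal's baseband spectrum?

fs/2 = 10.75 kHz.
55.5 kHz mod fs = 12.5 kHz.
12.5 kHz > fs/2 = 10.75 kHz, folds to fs − 12.5 kHz = 9 kHz.
48.5 kHz mod fs = 5.5 kHz.
5.5 kHz ≤ fs/2 = 10.75 kHz, appears at 5.5 kHz.
51 kHz mod fs = 8 kHz.
8 kHz ≤ fs/2 = 10.75 kHz, appears at 8 kHz.
41 kHz mod fs = 19.5 kHz.
19.5 kHz > fs/2 = 10.75 kHz, folds to fs − 19.5 kHz = 2 kHz.
34 kHz mod fs = 12.5 kHz.
12.5 kHz > fs/2 = 10.75 kHz, folds to fs − 12.5 kHz = 9 kHz.
Distinct values: {2 kHz, 5.5 kHz, 8 kHz, 9 kHz} → 4.

4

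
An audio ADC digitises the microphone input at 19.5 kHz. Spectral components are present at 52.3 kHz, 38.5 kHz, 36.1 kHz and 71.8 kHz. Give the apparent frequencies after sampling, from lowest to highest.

0.5 kHz, 2.9 kHz, 6.2 kHz

fs/2 = 9.75 kHz.
52.3 kHz mod fs = 13.3 kHz.
13.3 kHz > fs/2 = 9.75 kHz, folds to fs − 13.3 kHz = 6.2 kHz.
38.5 kHz mod fs = 19 kHz.
19 kHz > fs/2 = 9.75 kHz, folds to fs − 19 kHz = 0.5 kHz.
36.1 kHz mod fs = 16.6 kHz.
16.6 kHz > fs/2 = 9.75 kHz, folds to fs − 16.6 kHz = 2.9 kHz.
71.8 kHz mod fs = 13.3 kHz.
13.3 kHz > fs/2 = 9.75 kHz, folds to fs − 13.3 kHz = 6.2 kHz.
Distinct values: {0.5 kHz, 2.9 kHz, 6.2 kHz}.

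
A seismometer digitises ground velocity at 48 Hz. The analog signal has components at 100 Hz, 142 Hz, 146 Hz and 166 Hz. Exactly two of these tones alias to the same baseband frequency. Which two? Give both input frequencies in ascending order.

fs/2 = 24 Hz.
100 Hz mod fs = 4 Hz.
4 Hz ≤ fs/2 = 24 Hz, appears at 4 Hz.
142 Hz mod fs = 46 Hz.
46 Hz > fs/2 = 24 Hz, folds to fs − 46 Hz = 2 Hz.
146 Hz mod fs = 2 Hz.
2 Hz ≤ fs/2 = 24 Hz, appears at 2 Hz.
166 Hz mod fs = 22 Hz.
22 Hz ≤ fs/2 = 24 Hz, appears at 22 Hz.
142 Hz and 146 Hz both map to 2 Hz.

142 Hz, 146 Hz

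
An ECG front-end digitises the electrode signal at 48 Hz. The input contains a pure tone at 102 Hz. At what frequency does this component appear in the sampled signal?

6 Hz

102 Hz mod fs = 6 Hz.
6 Hz ≤ fs/2 = 24 Hz, appears at 6 Hz.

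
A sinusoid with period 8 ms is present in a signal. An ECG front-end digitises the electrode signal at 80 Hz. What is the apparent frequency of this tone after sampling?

T = 8 ms → f = 1/T = 125 Hz.
125 Hz mod fs = 45 Hz.
45 Hz > fs/2 = 40 Hz, folds to fs − 45 Hz = 35 Hz.

35 Hz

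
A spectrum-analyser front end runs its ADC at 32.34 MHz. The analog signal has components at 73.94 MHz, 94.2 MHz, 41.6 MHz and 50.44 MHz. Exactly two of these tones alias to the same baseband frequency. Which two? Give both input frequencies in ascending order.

41.6 MHz, 73.94 MHz

fs/2 = 16.17 MHz.
73.94 MHz mod fs = 9.26 MHz.
9.26 MHz ≤ fs/2 = 16.17 MHz, appears at 9.26 MHz.
94.2 MHz mod fs = 29.52 MHz.
29.52 MHz > fs/2 = 16.17 MHz, folds to fs − 29.52 MHz = 2.82 MHz.
41.6 MHz mod fs = 9.26 MHz.
9.26 MHz ≤ fs/2 = 16.17 MHz, appears at 9.26 MHz.
50.44 MHz mod fs = 18.1 MHz.
18.1 MHz > fs/2 = 16.17 MHz, folds to fs − 18.1 MHz = 14.24 MHz.
41.6 MHz and 73.94 MHz both map to 9.26 MHz.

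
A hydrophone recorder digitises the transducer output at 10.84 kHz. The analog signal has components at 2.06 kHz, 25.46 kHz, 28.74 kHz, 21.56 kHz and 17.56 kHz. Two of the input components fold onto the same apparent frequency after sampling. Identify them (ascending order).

fs/2 = 5.42 kHz.
2.06 kHz ≤ fs/2 = 5.42 kHz, passes unchanged.
25.46 kHz mod fs = 3.78 kHz.
3.78 kHz ≤ fs/2 = 5.42 kHz, appears at 3.78 kHz.
28.74 kHz mod fs = 7.06 kHz.
7.06 kHz > fs/2 = 5.42 kHz, folds to fs − 7.06 kHz = 3.78 kHz.
21.56 kHz mod fs = 10.72 kHz.
10.72 kHz > fs/2 = 5.42 kHz, folds to fs − 10.72 kHz = 0.12 kHz.
17.56 kHz mod fs = 6.72 kHz.
6.72 kHz > fs/2 = 5.42 kHz, folds to fs − 6.72 kHz = 4.12 kHz.
25.46 kHz and 28.74 kHz both map to 3.78 kHz.

25.46 kHz, 28.74 kHz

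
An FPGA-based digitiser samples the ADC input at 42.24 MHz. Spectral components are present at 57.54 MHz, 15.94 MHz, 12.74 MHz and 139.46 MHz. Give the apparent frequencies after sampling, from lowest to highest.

12.74 MHz, 15.3 MHz, 15.94 MHz

fs/2 = 21.12 MHz.
57.54 MHz mod fs = 15.3 MHz.
15.3 MHz ≤ fs/2 = 21.12 MHz, appears at 15.3 MHz.
15.94 MHz ≤ fs/2 = 21.12 MHz, passes unchanged.
12.74 MHz ≤ fs/2 = 21.12 MHz, passes unchanged.
139.46 MHz mod fs = 12.74 MHz.
12.74 MHz ≤ fs/2 = 21.12 MHz, appears at 12.74 MHz.
Distinct values: {12.74 MHz, 15.3 MHz, 15.94 MHz}.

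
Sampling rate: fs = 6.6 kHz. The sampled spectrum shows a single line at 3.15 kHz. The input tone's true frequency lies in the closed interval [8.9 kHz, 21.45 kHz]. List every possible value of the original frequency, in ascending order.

9.75 kHz, 10.05 kHz, 16.35 kHz, 16.65 kHz

Frequencies that alias to 3.15 kHz are k·fs ± 3.15 kHz for integer k ≥ 0.
k=0: 3.15 kHz.
k=1: 3.45 kHz, 9.75 kHz.
k=2: 10.05 kHz, 16.35 kHz.
k=3: 16.65 kHz, 22.95 kHz.
k=4: 23.25 kHz, 29.55 kHz.
Within [8.9 kHz, 21.45 kHz]: 9.75 kHz, 10.05 kHz, 16.35 kHz, 16.65 kHz.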